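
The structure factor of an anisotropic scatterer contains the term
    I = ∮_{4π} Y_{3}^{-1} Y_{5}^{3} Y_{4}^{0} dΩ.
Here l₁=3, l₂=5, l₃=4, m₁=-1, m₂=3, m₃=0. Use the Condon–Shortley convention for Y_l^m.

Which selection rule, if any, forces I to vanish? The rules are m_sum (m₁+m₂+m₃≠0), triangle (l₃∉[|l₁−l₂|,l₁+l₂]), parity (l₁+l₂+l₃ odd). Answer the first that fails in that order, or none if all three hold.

azimuthal sum: -1 + 3 + 0 = 2  ✗
2 ≤ 4 ≤ 8 (triangle on l)
L = 3 + 5 + 4 = 12 (even)

m_sum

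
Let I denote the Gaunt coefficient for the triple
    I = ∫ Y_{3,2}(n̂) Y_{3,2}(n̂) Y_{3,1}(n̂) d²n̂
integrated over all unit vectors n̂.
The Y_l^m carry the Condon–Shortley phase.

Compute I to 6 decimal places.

0.000000

Σmᵢ = 5 ≠ 0, so the φ-integral vanishes; I = 0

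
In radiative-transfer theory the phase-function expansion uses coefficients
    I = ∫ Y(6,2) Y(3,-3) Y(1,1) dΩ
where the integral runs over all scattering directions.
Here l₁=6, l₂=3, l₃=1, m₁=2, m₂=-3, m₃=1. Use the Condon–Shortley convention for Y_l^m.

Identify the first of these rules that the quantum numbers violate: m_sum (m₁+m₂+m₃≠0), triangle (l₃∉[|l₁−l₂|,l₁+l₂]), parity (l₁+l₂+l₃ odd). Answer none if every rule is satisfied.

triangle

Σmᵢ = 0  ✓
l₃∈[|l₁−l₂|,l₁+l₂]=[3,9], have l₃=1  ✗
Σlᵢ = 10 ⇒ even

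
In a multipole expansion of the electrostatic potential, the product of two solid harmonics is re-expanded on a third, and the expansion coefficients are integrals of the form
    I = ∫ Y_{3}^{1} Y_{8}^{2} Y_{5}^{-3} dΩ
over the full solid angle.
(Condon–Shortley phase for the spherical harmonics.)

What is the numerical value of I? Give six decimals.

Rules hold: Σm=0, L=16 even, 5≤5≤11.
N = 7·17·11 = 1309
Δ = 6!·0!·10!/17! = 1/136136
Racah Σ t=3..3: t=3:−1/518400 = -1/518400
⇒ 3j(3 8 5; 0 0 0)² = 56/2431, sgn +1
Racah Σ t=2..2: t=2:+1/3870720 = 1/3870720
⇒ 3j(3 8 5; 1 2 -3)² = 675/136136, sgn +1
4πI² = N·(3j₀)²·(3jₘ)² = 4725/31603
I = +1·√(0.149511/4π) = 0.10907666

0.109077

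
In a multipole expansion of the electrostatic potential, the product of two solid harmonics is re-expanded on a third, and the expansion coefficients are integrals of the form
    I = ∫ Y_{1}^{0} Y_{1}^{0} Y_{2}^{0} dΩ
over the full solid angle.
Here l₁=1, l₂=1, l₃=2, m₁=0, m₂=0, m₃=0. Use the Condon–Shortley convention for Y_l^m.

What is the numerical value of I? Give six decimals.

0.252313

m-sum 0 ✓  L=4 even ✓  0≤2≤2 ✓
Π(2lᵢ+1) = 3×3×5 = 45
triangle coeff Δ(1,1,2) = 1/30
Σ_t [0,0]: t=0:+1/1 = 1/1
(3j)²=2/15 [(1 1 2; 0 0 0)], sign=+1
(m-triple is (0,0,0) — same symbol as above.)
⇒ 4πI² = 4/5
I = (+1)√(4/5/(4π)) = 0.25231325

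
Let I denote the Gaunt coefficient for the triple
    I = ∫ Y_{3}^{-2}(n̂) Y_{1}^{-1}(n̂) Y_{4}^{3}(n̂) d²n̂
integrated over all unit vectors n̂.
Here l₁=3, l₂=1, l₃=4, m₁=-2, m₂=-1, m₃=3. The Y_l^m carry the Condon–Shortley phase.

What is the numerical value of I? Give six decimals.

Rules hold: Σm=0, L=8 even, 2≤4≤4.
N = 7·3·9 = 189
Δ = 0!·6!·2!/9! = 1/252
Racah Σ t=0..0: t=0:+1/36 = 1/36
⇒ 3j(3 1 4; 0 0 0)² = 4/63, sgn +1
Racah Σ t=0..0: t=0:+1/240 = 1/240
⇒ 3j(3 1 4; -2 -1 3)² = 1/12, sgn -1
4πI² = N·(3j₀)²·(3jₘ)² = 1/1
I = -1·√(1/4π) = -0.28209479

-0.282095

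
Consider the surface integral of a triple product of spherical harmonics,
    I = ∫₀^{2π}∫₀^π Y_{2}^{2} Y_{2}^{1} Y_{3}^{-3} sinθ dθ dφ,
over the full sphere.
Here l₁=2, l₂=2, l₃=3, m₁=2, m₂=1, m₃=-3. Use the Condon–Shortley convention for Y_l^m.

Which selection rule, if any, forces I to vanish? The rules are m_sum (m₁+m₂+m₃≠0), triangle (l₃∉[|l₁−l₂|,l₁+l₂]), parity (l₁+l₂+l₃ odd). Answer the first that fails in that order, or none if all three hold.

parity

azimuthal sum: 2 + 1 − 3 = 0  ✓
0 ≤ 3 ≤ 4 (triangle on l)  ✓
L = 2 + 2 + 3 = 7 (odd)  ✗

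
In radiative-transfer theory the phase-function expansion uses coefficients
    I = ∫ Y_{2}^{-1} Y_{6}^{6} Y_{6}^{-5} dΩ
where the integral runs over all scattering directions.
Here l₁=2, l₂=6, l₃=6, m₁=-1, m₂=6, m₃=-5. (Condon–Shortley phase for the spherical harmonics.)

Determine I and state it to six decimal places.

Rules hold: Σm=0, L=14 even, 4≤6≤8.
N = 5·13·13 = 845
Δ = 2!·2!·10!/15! = 1/90090
Racah Σ t=0..2: t=0:+1/69120 t=1:−1/14400 t=2:+1/69120 = -7/172800
⇒ 3j(2 6 6; 0 0 0)² = 14/715, sgn -1
Racah Σ t=2..2: t=2:+1/7257600 = 1/7257600
⇒ 3j(2 6 6; -1 6 -5)² = 11/455, sgn -1
4πI² = N·(3j₀)²·(3jₘ)² = 2/5
I = +1·√(0.4/4π) = 0.17841241

0.178412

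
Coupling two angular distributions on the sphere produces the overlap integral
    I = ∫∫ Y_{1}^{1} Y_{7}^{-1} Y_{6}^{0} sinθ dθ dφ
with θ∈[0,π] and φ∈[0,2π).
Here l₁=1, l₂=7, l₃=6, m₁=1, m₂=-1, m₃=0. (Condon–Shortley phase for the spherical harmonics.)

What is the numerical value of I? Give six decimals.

-0.185147

Rules hold: Σm=0, L=14 even, 6≤6≤8.
N = 3·15·13 = 585
Δ = 2!·0!·12!/15! = 1/1365
Racah Σ t=1..1: t=1:−1/518400 = -1/518400
⇒ 3j(1 7 6; 0 0 0)² = 7/195, sgn -1
Racah Σ t=0..0: t=0:+1/1036800 = 1/1036800
⇒ 3j(1 7 6; 1 -1 0)² = 4/195, sgn +1
4πI² = N·(3j₀)²·(3jₘ)² = 28/65
I = -1·√(0.430769/4π) = -0.18514731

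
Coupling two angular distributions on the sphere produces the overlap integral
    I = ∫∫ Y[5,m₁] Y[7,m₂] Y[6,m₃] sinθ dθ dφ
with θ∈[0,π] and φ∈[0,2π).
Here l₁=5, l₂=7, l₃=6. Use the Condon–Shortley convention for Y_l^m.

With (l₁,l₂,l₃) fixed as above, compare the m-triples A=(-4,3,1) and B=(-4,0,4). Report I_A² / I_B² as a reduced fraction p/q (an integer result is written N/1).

Same 5,7,6: normalisation and zero-m 3j drop out of the ratio.
A: Δ: 6! 4! 8! / 19! → 1/174594420; sum: t=5:−1/2073600 t=6:+1/2488320 = -1/12441600; 3j²(5 7 6; -4 3 1) = Δ·Π!·Σ² = 98/138567  (sign +1)
B: Δ: 6! 4! 8! / 19! → 1/174594420; sum: t=5:−1/4147200 t=6:+1/21772800 = -17/87091200; 3j²(5 7 6; -4 0 4) = Δ·Π!·Σ² = 119/8151  (sign -1)
I_A²/I_B² = (98/138567)/(119/8151) = 14/289

14/289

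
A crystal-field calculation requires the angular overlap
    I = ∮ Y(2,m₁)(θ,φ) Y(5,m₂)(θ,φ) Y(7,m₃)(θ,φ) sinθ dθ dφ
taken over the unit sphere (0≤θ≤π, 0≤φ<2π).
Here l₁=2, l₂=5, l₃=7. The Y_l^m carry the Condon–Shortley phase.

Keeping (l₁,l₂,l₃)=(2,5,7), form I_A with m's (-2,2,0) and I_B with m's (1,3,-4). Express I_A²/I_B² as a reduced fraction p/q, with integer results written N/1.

7/99

l's match ⇒ only the (l;m) 3-j factors differ between A and B.
A: triangle coeff Δ(2,5,7) = 1/15015; Σ_t [0,0]: t=0:+1/725760 = 1/725760; (3j)²=1/429 [(2 5 7; -2 2 0)], sign=-1
B: triangle coeff Δ(2,5,7) = 1/15015; Σ_t [0,0]: t=0:+1/483840 = 1/483840; (3j)²=3/91 [(2 5 7; 1 3 -4)], sign=-1
I_A²/I_B² = (1/429)/(3/91) = 7/99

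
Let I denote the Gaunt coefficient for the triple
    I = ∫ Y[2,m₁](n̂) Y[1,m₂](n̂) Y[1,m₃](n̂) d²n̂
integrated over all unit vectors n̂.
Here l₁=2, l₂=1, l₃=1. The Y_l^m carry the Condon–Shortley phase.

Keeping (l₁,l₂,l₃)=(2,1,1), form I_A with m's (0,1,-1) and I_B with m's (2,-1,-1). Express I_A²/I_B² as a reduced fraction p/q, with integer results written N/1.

1/6

Same 2,1,1: normalisation and zero-m 3j drop out of the ratio.
A: Δ: 2! 2! 0! / 5! → 1/30; sum: t=2:+1/4 = 1/4; 3j²(2 1 1; 0 1 -1) = Δ·Π!·Σ² = 1/30  (sign +1)
B: Δ: 2! 2! 0! / 5! → 1/30; sum: t=0:+1/4 = 1/4; 3j²(2 1 1; 2 -1 -1) = Δ·Π!·Σ² = 1/5  (sign +1)
I_A²/I_B² = (1/30)/(1/5) = 1/6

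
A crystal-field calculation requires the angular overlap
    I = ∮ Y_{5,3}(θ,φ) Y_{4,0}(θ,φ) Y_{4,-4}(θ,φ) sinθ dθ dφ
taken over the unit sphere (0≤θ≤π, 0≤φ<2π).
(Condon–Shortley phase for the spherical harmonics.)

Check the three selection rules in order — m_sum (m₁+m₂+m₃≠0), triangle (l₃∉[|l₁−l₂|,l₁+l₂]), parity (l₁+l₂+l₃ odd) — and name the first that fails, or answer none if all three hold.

m₁+m₂+m₃ = 3 + 0 − 4 = -1  ✗
triangle: |5−4|=1 ≤ l₃=4 ≤ 5+4=9
parity: l₁+l₂+l₃ = 13 is odd

m_sum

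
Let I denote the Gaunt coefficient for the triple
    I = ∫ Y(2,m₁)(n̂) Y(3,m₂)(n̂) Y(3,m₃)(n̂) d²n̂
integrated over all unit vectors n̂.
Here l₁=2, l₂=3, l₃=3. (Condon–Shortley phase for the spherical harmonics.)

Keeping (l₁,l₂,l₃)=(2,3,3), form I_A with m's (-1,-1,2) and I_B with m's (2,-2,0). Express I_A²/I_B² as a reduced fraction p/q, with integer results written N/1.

Same 2,3,3: normalisation and zero-m 3j drop out of the ratio.
A: Δ: 2! 2! 4! / 9! → 1/3780; sum: t=1:−1/12 t=2:+1/48 = -1/16; 3j²(2 3 3; -1 -1 2) = Δ·Π!·Σ² = 1/28  (sign +1)
B: Δ: 2! 2! 4! / 9! → 1/3780; sum: t=0:+1/24 = 1/24; 3j²(2 3 3; 2 -2 0) = Δ·Π!·Σ² = 1/21  (sign -1)
I_A²/I_B² = (1/28)/(1/21) = 3/4

3/4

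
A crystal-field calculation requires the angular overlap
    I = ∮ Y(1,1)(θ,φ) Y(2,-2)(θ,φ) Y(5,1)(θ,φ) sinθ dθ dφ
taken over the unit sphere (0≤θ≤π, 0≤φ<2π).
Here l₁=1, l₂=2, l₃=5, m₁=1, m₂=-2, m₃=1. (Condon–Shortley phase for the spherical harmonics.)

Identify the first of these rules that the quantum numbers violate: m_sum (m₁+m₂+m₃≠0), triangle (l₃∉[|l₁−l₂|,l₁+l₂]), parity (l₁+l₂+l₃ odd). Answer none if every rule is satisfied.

triangle

m₁+m₂+m₃ = 1 − 2 + 1 = 0  ✓
triangle: |1−2|=1 ≤ l₃=5 ≤ 1+2=3  ✗
parity: l₁+l₂+l₃ = 8 is even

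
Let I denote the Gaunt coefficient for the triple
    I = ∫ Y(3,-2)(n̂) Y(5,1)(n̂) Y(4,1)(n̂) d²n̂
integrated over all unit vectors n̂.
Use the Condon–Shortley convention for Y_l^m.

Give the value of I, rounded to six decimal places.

0.138239

Rules hold: Σm=0, L=12 even, 2≤4≤8.
N = 7·11·9 = 693
Δ = 4!·2!·6!/13! = 1/180180
Racah Σ t=1..3: t=1:−1/576 t=2:+1/144 t=3:−1/576 = 1/288
⇒ 3j(3 5 4; 0 0 0)² = 20/1001, sgn +1
Racah Σ t=3..4: t=3:−1/432 t=4:+1/1152 = -5/3456
⇒ 3j(3 5 4; -2 1 1)² = 625/36036, sgn +1
4πI² = N·(3j₀)²·(3jₘ)² = 3125/13013
I = +1·√(0.240144/4π) = 0.13823925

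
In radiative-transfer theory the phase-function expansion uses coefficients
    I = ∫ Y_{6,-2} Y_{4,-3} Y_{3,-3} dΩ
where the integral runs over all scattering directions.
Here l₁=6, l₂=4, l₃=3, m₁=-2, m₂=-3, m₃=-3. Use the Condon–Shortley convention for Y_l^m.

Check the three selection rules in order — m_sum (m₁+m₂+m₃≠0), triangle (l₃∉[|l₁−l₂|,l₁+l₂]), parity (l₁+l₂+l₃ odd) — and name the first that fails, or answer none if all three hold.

Σmᵢ = -8  ✗
l₃∈[|l₁−l₂|,l₁+l₂]=[2,10], have l₃=3
Σlᵢ = 13 ⇒ odd

m_sum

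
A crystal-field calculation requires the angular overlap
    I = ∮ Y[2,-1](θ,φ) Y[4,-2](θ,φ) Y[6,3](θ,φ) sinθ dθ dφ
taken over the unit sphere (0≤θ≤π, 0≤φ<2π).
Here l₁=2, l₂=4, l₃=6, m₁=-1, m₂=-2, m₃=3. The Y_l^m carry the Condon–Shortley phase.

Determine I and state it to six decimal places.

-0.252474

Rules hold: Σm=0, L=12 even, 2≤6≤6.
N = 5·9·13 = 585
Δ = 0!·4!·8!/13! = 1/6435
Racah Σ t=0..0: t=0:+1/2304 = 1/2304
⇒ 3j(2 4 6; 0 0 0)² = 5/143, sgn +1
Racah Σ t=0..0: t=0:+1/8640 = 1/8640
⇒ 3j(2 4 6; -1 -2 3)² = 28/715, sgn -1
4πI² = N·(3j₀)²·(3jₘ)² = 1260/1573
I = -1·√(0.801017/4π) = -0.25247360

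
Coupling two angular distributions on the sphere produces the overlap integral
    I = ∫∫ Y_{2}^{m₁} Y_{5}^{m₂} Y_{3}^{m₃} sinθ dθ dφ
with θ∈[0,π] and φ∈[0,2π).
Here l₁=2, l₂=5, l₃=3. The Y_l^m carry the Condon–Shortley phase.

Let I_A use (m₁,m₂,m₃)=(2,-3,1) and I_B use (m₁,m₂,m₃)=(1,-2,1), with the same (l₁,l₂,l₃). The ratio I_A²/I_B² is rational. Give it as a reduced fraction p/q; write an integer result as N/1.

l's match ⇒ only the (l;m) 3-j factors differ between A and B.
A: triangle coeff Δ(2,5,3) = 1/2310; Σ_t [0,0]: t=0:+1/1152 = 1/1152; (3j)²=1/33 [(2 5 3; 2 -3 1)], sign=+1
B: triangle coeff Δ(2,5,3) = 1/2310; Σ_t [1,1]: t=1:−1/288 = -1/288; (3j)²=1/22 [(2 5 3; 1 -2 1)], sign=-1
I_A²/I_B² = (1/33)/(1/22) = 2/3

2/3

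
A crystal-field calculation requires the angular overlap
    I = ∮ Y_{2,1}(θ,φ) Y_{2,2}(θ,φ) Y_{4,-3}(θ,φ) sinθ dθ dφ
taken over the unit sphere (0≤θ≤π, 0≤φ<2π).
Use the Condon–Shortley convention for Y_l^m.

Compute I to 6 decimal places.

Rules hold: Σm=0, L=8 even, 0≤4≤4.
N = 5·5·9 = 225
Δ = 0!·4!·4!/9! = 1/630
Racah Σ t=0..0: t=0:+1/16 = 1/16
⇒ 3j(2 2 4; 0 0 0)² = 2/35, sgn +1
Racah Σ t=0..0: t=0:+1/144 = 1/144
⇒ 3j(2 2 4; 1 2 -3)² = 1/18, sgn -1
4πI² = N·(3j₀)²·(3jₘ)² = 5/7
I = -1·√(0.714286/4π) = -0.23841361

-0.238414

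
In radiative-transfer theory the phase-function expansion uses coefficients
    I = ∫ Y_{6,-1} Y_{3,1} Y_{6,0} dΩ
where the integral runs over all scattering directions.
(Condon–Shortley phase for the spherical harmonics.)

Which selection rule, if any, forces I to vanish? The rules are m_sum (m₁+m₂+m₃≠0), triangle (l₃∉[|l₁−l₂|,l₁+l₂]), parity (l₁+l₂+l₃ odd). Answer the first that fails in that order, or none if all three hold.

parity

m₁+m₂+m₃ = -1 + 1 + 0 = 0  ✓
triangle: |6−3|=3 ≤ l₃=6 ≤ 6+3=9  ✓
parity: l₁+l₂+l₃ = 15 is odd  ✗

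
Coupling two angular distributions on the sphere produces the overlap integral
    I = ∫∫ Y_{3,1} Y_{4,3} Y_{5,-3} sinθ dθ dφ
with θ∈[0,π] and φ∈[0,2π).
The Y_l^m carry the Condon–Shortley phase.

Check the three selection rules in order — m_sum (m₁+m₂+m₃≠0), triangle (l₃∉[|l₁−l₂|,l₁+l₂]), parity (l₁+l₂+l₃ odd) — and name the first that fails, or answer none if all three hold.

m₁+m₂+m₃ = 1 + 3 − 3 = 1  ✗
triangle: |3−4|=1 ≤ l₃=5 ≤ 3+4=7
parity: l₁+l₂+l₃ = 12 is even

m_sum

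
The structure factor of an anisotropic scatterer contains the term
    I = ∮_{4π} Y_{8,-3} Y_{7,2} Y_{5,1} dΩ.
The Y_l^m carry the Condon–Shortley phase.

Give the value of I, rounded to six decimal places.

-0.113347

m-sum 0 ✓  L=20 even ✓  1≤5≤15 ✓
Π(2lᵢ+1) = 17×15×11 = 2805
triangle coeff Δ(8,7,5) = 1/814773960
Σ_t [3,7]: t=3:−1/87091200 t=4:+1/4976640 t=5:−1/2073600 t=6:+1/4976640 t=7:−1/87091200 = -1/9676800
(3j)²=360/46189 [(8 7 5; 0 0 0)], sign=+1
Σ_t [5,9]: t=5:−1/248832000 t=6:+1/12441600 t=7:−1/5806080 t=8:+1/17418240 t=9:−1/418037760 = -61/1492992000
(3j)²=3721/503880 [(8 7 5; -3 2 1)], sign=-1
⇒ 4πI² = 167445/1037153
I = (-1)√(167445/1037153/(4π)) = -0.11334693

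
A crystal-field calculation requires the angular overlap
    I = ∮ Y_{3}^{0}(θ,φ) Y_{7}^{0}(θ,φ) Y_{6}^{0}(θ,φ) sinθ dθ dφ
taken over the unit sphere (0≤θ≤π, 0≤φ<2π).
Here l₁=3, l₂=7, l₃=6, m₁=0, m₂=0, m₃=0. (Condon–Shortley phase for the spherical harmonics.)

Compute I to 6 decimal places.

m-sum 0 ✓  L=16 even ✓  4≤6≤10 ✓
Π(2lᵢ+1) = 7×15×13 = 1365
triangle coeff Δ(3,7,6) = 1/2042040
Σ_t [1,3]: t=1:−1/207360 t=2:+1/57600 t=3:−1/207360 = 1/129600
(3j)²=168/12155 [(3 7 6; 0 0 0)], sign=+1
(m-triple is (0,0,0) — same symbol as above.)
⇒ 4πI² = 592704/2272985
I = (+1)√(592704/2272985/(4π)) = 0.14405081

0.144051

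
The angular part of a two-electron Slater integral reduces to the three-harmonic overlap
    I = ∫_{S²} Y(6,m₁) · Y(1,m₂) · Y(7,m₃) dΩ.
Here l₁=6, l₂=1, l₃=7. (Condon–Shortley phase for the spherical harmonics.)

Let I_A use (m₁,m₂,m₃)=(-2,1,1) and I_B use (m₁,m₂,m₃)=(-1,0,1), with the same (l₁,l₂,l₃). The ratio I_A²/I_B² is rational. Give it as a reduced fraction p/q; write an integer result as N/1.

Shared (l₁,l₂,l₃)=(6,1,7): N and (l;000)² cancel in I_A²/I_B².
A: Δ = 0!·12!·2!/15! = 1/1365; Racah Σ t=0..0: t=0:+1/1935360 = 1/1935360; ⇒ 3j(6 1 7; -2 1 1)² = 1/91, sgn +1
B: Δ = 0!·12!·2!/15! = 1/1365; Racah Σ t=0..0: t=0:+1/604800 = 1/604800; ⇒ 3j(6 1 7; -1 0 1)² = 16/455, sgn +1
I_A²/I_B² = (1/91)/(16/455) = 5/16

5/16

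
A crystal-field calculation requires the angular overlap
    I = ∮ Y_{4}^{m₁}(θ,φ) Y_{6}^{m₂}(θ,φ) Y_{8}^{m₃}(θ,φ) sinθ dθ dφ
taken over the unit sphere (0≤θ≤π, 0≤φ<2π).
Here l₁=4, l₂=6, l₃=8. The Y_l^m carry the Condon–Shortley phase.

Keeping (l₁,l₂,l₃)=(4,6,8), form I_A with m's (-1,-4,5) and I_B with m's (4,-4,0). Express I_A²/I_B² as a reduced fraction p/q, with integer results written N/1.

143/7056

Same 4,6,8: normalisation and zero-m 3j drop out of the ratio.
A: Δ: 2! 6! 10! / 19! → 1/23279256; sum: t=0:+1/19353600 t=1:−1/17418240 t=2:+1/261273600 = -1/522547200; 3j²(4 6 8; -1 -4 5) = Δ·Π!·Σ² = 5/162792  (sign +1)
B: Δ: 2! 6! 10! / 19! → 1/23279256; sum: t=0:+1/116121600 = 1/116121600; 3j²(4 6 8; 4 -4 0) = Δ·Π!·Σ² = 70/46189  (sign +1)
I_A²/I_B² = (5/162792)/(70/46189) = 143/7056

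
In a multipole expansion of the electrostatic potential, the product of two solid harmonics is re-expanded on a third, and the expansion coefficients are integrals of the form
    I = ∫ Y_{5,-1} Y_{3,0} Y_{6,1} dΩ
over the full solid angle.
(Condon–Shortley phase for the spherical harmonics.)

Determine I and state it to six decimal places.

-0.123080

m-sum 0 ✓  L=14 even ✓  2≤6≤8 ✓
Π(2lᵢ+1) = 11×7×13 = 1001
triangle coeff Δ(5,3,6) = 1/675675
Σ_t [0,2]: t=0:+1/8640 t=1:−1/2304 t=2:+1/8640 = -7/34560
(3j)²=7/429 [(5 3 6; 0 0 0)], sign=-1
Σ_t [0,2]: t=0:+1/17280 t=1:−1/2880 t=2:+1/6912 = -1/6912
(3j)²=5/429 [(5 3 6; -1 0 1)], sign=+1
⇒ 4πI² = 245/1287
I = (-1)√(245/1287/(4π)) = -0.12308038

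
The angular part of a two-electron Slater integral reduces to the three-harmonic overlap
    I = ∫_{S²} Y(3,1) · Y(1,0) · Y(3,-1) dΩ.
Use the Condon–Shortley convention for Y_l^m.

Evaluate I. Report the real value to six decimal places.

Σlᵢ=7 odd — θ-integrand is odd under cosθ→−cosθ; I=0

0.000000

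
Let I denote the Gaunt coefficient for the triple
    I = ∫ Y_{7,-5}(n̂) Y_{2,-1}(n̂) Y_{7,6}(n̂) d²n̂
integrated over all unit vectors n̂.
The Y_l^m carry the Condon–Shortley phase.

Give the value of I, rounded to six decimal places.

0.196071

Checks pass: Σm=0; 16 even; l₃=7∈[5,9].
(2·7+1)(2·2+1)(2·7+1) = 1125
Δ: 2! 12! 2! / 17! → 1/185640
sum: t=0:+1/2419200 t=1:−1/518400 t=2:+1/2419200 = -1/907200
3j²(7 2 7; 0 0 0) = Δ·Π!·Σ² = 56/3315  (sign +1)
sum: t=0:+1/958003200 t=1:−1/79833600 = -1/87091200
3j²(7 2 7; -5 -1 6) = Δ·Π!·Σ² = 121/4760  (sign +1)
combine: 4πI² = 1125·56/3315·121/4760 = 1815/3757
take √, sign +1: I = 0.19607074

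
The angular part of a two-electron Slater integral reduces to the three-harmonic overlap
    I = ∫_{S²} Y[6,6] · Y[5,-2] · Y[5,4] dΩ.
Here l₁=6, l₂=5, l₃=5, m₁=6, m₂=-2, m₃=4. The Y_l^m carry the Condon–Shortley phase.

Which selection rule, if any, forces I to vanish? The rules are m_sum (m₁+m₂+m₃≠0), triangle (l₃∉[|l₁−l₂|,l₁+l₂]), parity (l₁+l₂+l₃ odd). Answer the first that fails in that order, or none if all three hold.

m_sum

Σmᵢ = 8  ✗
l₃∈[|l₁−l₂|,l₁+l₂]=[1,11], have l₃=5
Σlᵢ = 16 ⇒ even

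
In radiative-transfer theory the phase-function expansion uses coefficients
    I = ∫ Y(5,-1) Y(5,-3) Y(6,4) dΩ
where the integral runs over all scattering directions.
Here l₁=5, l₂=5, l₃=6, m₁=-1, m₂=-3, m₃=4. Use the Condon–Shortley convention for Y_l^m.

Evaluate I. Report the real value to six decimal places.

-0.069086

Rules hold: Σm=0, L=16 even, 0≤6≤10.
N = 11·11·13 = 1573
Δ = 4!·6!·6!/17! = 1/28588560
Racah Σ t=0..4: t=0:+1/345600 t=1:−1/13824 t=2:+1/5184 t=3:−1/13824 t=4:+1/345600 = 7/129600
⇒ 3j(5 5 6; 0 0 0)² = 80/7293, sgn +1
Racah Σ t=0..2: t=0:+1/829440 t=1:−1/86400 t=2:+1/138240 = -13/4147200
⇒ 3j(5 5 6; -1 -3 4)² = 13/3740, sgn -1
4πI² = N·(3j₀)²·(3jₘ)² = 52/867
I = -1·√(0.0599769/4π) = -0.06908555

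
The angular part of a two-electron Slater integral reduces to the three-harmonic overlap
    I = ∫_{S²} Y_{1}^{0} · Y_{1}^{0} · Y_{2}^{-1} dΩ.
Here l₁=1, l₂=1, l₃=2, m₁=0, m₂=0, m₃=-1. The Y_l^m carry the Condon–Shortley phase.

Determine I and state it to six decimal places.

0 + 0 − 1 = -1 ≠ 0: azimuthal integral kills it; I = 0

0.000000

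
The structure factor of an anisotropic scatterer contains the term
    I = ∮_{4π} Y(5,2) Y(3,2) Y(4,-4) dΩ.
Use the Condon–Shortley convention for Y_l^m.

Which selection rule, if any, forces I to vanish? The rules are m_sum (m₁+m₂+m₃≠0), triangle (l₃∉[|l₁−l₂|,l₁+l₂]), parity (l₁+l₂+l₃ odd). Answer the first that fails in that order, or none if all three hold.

Σmᵢ = 0  ✓
l₃∈[|l₁−l₂|,l₁+l₂]=[2,8], have l₃=4  ✓
Σlᵢ = 12 ⇒ even  ✓

none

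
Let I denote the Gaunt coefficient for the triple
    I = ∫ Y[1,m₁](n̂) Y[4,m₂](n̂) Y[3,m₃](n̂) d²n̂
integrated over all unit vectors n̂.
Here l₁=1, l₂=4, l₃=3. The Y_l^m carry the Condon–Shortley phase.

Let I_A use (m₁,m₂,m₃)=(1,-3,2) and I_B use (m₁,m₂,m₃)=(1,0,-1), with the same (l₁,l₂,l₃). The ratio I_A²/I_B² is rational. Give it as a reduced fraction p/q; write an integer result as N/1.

7/2

Shared (l₁,l₂,l₃)=(1,4,3): N and (l;000)² cancel in I_A²/I_B².
A: Δ = 2!·0!·6!/9! = 1/252; Racah Σ t=0..0: t=0:+1/240 = 1/240; ⇒ 3j(1 4 3; 1 -3 2)² = 1/12, sgn -1
B: Δ = 2!·0!·6!/9! = 1/252; Racah Σ t=0..0: t=0:+1/96 = 1/96; ⇒ 3j(1 4 3; 1 0 -1)² = 1/42, sgn +1
I_A²/I_B² = (1/12)/(1/42) = 7/2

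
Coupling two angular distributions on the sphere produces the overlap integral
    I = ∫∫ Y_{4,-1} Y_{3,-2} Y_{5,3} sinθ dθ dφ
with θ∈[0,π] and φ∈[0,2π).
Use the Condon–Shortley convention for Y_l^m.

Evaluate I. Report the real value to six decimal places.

Checks pass: Σm=0; 12 even; l₃=5∈[1,7].
(2·4+1)(2·3+1)(2·5+1) = 693
Δ: 2! 6! 4! / 13! → 1/180180
sum: t=0:+1/576 t=1:−1/144 t=2:+1/576 = -1/288
3j²(4 3 5; 0 0 0) = Δ·Π!·Σ² = 20/1001  (sign +1)
sum: t=0:+1/1440 t=1:−1/1152 = -1/5760
3j²(4 3 5; -1 -2 3) = Δ·Π!·Σ² = 1/858  (sign -1)
combine: 4πI² = 693·20/1001·1/858 = 30/1859
take √, sign -1: I = -0.03583571

-0.035836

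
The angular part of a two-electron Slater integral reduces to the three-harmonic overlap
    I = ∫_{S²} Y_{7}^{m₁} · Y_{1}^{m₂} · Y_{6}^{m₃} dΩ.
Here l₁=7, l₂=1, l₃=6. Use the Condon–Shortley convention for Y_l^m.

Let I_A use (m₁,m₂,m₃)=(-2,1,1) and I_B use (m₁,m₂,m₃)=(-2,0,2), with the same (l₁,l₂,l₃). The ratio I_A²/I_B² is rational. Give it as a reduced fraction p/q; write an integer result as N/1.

Shared (l₁,l₂,l₃)=(7,1,6): N and (l;000)² cancel in I_A²/I_B².
A: Δ = 2!·12!·0!/15! = 1/1365; Racah Σ t=2..2: t=2:+1/1209600 = 1/1209600; ⇒ 3j(7 1 6; -2 1 1)² = 12/455, sgn -1
B: Δ = 2!·12!·0!/15! = 1/1365; Racah Σ t=1..1: t=1:−1/967680 = -1/967680; ⇒ 3j(7 1 6; -2 0 2)² = 3/91, sgn -1
I_A²/I_B² = (12/455)/(3/91) = 4/5

4/5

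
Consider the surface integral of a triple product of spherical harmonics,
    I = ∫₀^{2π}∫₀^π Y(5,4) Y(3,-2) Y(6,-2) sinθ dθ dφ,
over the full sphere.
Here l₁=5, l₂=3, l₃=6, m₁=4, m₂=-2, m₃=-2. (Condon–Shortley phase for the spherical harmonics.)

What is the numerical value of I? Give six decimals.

Rules hold: Σm=0, L=14 even, 2≤6≤8.
N = 11·7·13 = 1001
Δ = 2!·8!·4!/15! = 1/675675
Racah Σ t=0..2: t=0:+1/8640 t=1:−1/2304 t=2:+1/8640 = -7/34560
⇒ 3j(5 3 6; 0 0 0)² = 7/429, sgn -1
Racah Σ t=0..1: t=0:+1/60480 t=1:−1/967680 = 1/64512
⇒ 3j(5 3 6; 4 -2 -2)² = 15/1001, sgn +1
4πI² = N·(3j₀)²·(3jₘ)² = 35/143
I = -1·√(0.244755/4π) = -0.13956004

-0.139560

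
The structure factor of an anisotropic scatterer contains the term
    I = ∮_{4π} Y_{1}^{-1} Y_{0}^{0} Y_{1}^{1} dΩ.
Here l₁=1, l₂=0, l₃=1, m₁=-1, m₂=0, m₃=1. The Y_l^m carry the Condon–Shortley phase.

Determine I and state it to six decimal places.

-0.282095

Rules hold: Σm=0, L=2 even, 1≤1≤1.
N = 3·1·3 = 9
Δ = 0!·2!·0!/3! = 1/3
Racah Σ t=0..0: t=0:+1/1 = 1/1
⇒ 3j(1 0 1; 0 0 0)² = 1/3, sgn -1
Racah Σ t=0..0: t=0:+1/2 = 1/2
⇒ 3j(1 0 1; -1 0 1)² = 1/3, sgn +1
4πI² = N·(3j₀)²·(3jₘ)² = 1/1
I = -1·√(1/4π) = -0.28209479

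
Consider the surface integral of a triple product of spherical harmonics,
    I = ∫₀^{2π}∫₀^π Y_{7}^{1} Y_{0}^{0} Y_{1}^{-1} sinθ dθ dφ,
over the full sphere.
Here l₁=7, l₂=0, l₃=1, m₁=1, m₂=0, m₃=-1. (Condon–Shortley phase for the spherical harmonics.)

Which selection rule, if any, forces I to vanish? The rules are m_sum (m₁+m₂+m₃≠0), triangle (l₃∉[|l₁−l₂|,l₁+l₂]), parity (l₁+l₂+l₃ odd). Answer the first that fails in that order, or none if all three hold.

triangle

azimuthal sum: 1 + 0 − 1 = 0  ✓
7 ≤ 1 ≤ 7 (triangle on l)  ✗
L = 7 + 0 + 1 = 8 (even)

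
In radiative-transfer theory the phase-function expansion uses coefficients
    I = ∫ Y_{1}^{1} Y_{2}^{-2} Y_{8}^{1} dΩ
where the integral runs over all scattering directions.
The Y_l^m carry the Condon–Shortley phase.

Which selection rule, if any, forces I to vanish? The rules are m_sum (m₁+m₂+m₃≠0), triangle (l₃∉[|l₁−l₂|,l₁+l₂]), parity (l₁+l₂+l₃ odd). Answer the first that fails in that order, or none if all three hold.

Σmᵢ = 0  ✓
l₃∈[|l₁−l₂|,l₁+l₂]=[1,3], have l₃=8  ✗
Σlᵢ = 11 ⇒ odd

triangle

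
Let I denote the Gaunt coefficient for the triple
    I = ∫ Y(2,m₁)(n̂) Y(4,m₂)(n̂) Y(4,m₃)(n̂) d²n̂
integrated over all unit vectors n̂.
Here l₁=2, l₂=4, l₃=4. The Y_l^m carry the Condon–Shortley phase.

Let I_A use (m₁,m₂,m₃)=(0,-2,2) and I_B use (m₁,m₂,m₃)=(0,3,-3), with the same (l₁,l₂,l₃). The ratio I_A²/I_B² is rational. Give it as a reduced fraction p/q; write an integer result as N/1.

64/49

Shared (l₁,l₂,l₃)=(2,4,4): N and (l;000)² cancel in I_A²/I_B².
A: Δ = 2!·2!·6!/11! = 1/13860; Racah Σ t=0..2: t=0:+1/192 t=1:−1/120 t=2:+1/2880 = -1/360; ⇒ 3j(2 4 4; 0 -2 2)² = 16/3465, sgn -1
B: Δ = 2!·2!·6!/11! = 1/13860; Racah Σ t=1..2: t=1:−1/720 t=2:+1/480 = 1/1440; ⇒ 3j(2 4 4; 0 3 -3)² = 7/1980, sgn -1
I_A²/I_B² = (16/3465)/(7/1980) = 64/49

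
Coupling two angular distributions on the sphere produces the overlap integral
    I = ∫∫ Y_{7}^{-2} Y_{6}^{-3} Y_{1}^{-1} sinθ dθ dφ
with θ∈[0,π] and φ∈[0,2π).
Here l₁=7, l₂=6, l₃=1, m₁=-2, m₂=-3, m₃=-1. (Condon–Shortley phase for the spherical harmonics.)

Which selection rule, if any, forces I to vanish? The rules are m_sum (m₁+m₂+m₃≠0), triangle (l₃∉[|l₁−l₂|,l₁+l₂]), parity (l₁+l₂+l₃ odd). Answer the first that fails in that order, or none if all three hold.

m_sum

Σmᵢ = -6  ✗
l₃∈[|l₁−l₂|,l₁+l₂]=[1,13], have l₃=1
Σlᵢ = 14 ⇒ even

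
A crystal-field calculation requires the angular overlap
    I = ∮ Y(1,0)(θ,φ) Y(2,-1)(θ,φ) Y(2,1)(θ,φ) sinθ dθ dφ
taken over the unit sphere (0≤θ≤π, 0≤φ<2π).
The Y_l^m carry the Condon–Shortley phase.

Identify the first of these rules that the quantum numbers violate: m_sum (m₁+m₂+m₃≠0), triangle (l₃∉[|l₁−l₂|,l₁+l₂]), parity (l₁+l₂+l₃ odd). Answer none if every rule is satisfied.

parity

m₁+m₂+m₃ = 0 − 1 + 1 = 0  ✓
triangle: |1−2|=1 ≤ l₃=2 ≤ 1+2=3  ✓
parity: l₁+l₂+l₃ = 5 is odd  ✗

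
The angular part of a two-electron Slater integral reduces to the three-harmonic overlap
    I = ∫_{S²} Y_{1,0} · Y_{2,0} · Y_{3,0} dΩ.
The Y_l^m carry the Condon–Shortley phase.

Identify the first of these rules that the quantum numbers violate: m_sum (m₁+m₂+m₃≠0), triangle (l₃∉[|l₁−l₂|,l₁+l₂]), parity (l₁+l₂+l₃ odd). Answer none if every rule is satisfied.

Σmᵢ = 0  ✓
l₃∈[|l₁−l₂|,l₁+l₂]=[1,3], have l₃=3  ✓
Σlᵢ = 6 ⇒ even  ✓

none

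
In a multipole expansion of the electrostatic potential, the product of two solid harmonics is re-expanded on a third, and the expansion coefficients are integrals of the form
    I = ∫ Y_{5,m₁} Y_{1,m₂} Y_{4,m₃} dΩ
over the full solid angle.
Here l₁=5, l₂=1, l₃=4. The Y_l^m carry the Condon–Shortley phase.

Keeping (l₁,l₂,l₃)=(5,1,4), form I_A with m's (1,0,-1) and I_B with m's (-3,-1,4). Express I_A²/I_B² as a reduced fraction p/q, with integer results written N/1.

24/1

l's match ⇒ only the (l;m) 3-j factors differ between A and B.
A: triangle coeff Δ(5,1,4) = 1/495; Σ_t [1,1]: t=1:−1/720 = -1/720; (3j)²=8/165 [(5 1 4; 1 0 -1)], sign=+1
B: triangle coeff Δ(5,1,4) = 1/495; Σ_t [0,0]: t=0:+1/80640 = 1/80640; (3j)²=1/495 [(5 1 4; -3 -1 4)], sign=+1
I_A²/I_B² = (8/165)/(1/495) = 24/1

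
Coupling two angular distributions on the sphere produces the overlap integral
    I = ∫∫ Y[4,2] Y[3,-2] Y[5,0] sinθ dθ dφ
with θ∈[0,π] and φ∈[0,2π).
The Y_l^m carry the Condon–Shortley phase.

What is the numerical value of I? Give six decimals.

-0.171327

Rules hold: Σm=0, L=12 even, 1≤5≤7.
N = 9·7·11 = 693
Δ = 2!·6!·4!/13! = 1/180180
Racah Σ t=0..2: t=0:+1/576 t=1:−1/144 t=2:+1/576 = -1/288
⇒ 3j(4 3 5; 0 0 0)² = 20/1001, sgn +1
Racah Σ t=0..1: t=0:+1/576 t=1:−1/2880 = 1/720
⇒ 3j(4 3 5; 2 -2 0)² = 80/3003, sgn -1
4πI² = N·(3j₀)²·(3jₘ)² = 4800/13013
I = -1·√(0.368862/4π) = -0.17132746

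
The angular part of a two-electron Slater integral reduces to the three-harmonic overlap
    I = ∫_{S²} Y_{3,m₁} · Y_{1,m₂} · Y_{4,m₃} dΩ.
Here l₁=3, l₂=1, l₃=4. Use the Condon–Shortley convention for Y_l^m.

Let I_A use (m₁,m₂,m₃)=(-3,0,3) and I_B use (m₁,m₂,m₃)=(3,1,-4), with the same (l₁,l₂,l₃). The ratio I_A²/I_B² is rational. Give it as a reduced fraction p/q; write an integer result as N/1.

1/4

Shared (l₁,l₂,l₃)=(3,1,4): N and (l;000)² cancel in I_A²/I_B².
A: Δ = 0!·6!·2!/9! = 1/252; Racah Σ t=0..0: t=0:+1/720 = 1/720; ⇒ 3j(3 1 4; -3 0 3)² = 1/36, sgn -1
B: Δ = 0!·6!·2!/9! = 1/252; Racah Σ t=0..0: t=0:+1/1440 = 1/1440; ⇒ 3j(3 1 4; 3 1 -4)² = 1/9, sgn +1
I_A²/I_B² = (1/36)/(1/9) = 1/4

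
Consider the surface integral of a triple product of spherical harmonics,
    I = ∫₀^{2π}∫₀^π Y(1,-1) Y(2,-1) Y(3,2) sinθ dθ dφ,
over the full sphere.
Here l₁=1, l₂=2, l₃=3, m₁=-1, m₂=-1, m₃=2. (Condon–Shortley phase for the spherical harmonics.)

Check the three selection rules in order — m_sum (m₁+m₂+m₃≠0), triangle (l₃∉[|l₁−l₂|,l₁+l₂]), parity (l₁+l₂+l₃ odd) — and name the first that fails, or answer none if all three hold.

none

m₁+m₂+m₃ = -1 − 1 + 2 = 0  ✓
triangle: |1−2|=1 ≤ l₃=3 ≤ 1+2=3  ✓
parity: l₁+l₂+l₃ = 6 is even  ✓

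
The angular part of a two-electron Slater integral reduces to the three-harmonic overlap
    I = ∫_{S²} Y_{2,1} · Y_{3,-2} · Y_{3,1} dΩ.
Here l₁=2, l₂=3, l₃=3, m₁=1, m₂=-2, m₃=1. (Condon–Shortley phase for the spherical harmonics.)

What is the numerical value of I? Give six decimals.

0.162868

Checks pass: Σm=0; 8 even; l₃=3∈[1,5].
(2·2+1)(2·3+1)(2·3+1) = 245
Δ: 2! 2! 4! / 9! → 1/3780
sum: t=0:+1/24 t=1:−1/4 t=2:+1/24 = -1/6
3j²(2 3 3; 0 0 0) = Δ·Π!·Σ² = 4/105  (sign +1)
sum: t=0:+1/12 t=1:−1/48 = 1/16
3j²(2 3 3; 1 -2 1) = Δ·Π!·Σ² = 1/28  (sign +1)
combine: 4πI² = 245·4/105·1/28 = 1/3
take √, sign +1: I = 0.16286750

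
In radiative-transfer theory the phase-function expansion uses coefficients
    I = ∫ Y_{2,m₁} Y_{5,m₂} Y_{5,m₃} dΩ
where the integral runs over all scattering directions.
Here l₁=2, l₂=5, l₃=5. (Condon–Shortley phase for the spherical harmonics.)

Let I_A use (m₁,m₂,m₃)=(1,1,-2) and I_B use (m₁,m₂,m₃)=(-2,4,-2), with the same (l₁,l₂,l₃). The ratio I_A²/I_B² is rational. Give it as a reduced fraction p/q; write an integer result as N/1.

Shared (l₁,l₂,l₃)=(2,5,5): N and (l;000)² cancel in I_A²/I_B².
A: Δ = 2!·2!·8!/13! = 1/38610; Racah Σ t=0..1: t=0:+1/2880 t=1:−1/1440 = -1/2880; ⇒ 3j(2 5 5; 1 1 -2)² = 7/715, sgn +1
B: Δ = 2!·2!·8!/13! = 1/38610; Racah Σ t=2..2: t=2:+1/20160 = 1/20160; ⇒ 3j(2 5 5; -2 4 -2)² = 12/715, sgn -1
I_A²/I_B² = (7/715)/(12/715) = 7/12

7/12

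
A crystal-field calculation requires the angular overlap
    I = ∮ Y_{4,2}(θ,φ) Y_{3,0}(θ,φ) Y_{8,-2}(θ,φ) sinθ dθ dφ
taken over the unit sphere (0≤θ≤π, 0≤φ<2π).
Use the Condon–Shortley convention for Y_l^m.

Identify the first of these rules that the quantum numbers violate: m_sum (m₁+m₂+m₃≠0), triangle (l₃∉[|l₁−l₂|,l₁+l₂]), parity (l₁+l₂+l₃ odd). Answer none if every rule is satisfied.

Σmᵢ = 0  ✓
l₃∈[|l₁−l₂|,l₁+l₂]=[1,7], have l₃=8  ✗
Σlᵢ = 15 ⇒ odd

triangle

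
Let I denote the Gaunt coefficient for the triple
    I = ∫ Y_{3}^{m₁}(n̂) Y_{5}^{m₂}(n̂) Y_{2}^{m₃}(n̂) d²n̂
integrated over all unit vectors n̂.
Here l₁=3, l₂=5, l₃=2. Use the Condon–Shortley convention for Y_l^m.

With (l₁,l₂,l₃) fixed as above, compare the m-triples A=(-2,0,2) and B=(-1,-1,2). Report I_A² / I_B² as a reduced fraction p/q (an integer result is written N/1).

1/3

Same 3,5,2: normalisation and zero-m 3j drop out of the ratio.
A: Δ: 6! 0! 4! / 11! → 1/2310; sum: t=5:−1/2880 = -1/2880; 3j²(3 5 2; -2 0 2) = Δ·Π!·Σ² = 1/462  (sign -1)
B: Δ: 6! 0! 4! / 11! → 1/2310; sum: t=4:+1/1152 = 1/1152; 3j²(3 5 2; -1 -1 2) = Δ·Π!·Σ² = 1/154  (sign +1)
I_A²/I_B² = (1/462)/(1/154) = 1/3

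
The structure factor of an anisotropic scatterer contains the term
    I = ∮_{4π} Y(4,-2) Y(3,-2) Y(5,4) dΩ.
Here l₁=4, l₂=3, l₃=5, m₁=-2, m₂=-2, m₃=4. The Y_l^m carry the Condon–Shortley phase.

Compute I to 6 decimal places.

Rules hold: Σm=0, L=12 even, 1≤5≤7.
N = 9·7·11 = 693
Δ = 2!·6!·4!/13! = 1/180180
Racah Σ t=0..2: t=0:+1/576 t=1:−1/144 t=2:+1/576 = -1/288
⇒ 3j(4 3 5; 0 0 0)² = 20/1001, sgn +1
Racah Σ t=0..1: t=0:+1/8640 t=1:−1/2880 = -1/4320
⇒ 3j(4 3 5; -2 -2 4)² = 8/429, sgn +1
4πI² = N·(3j₀)²·(3jₘ)² = 480/1859
I = +1·√(0.258203/4π) = 0.14334284

0.143343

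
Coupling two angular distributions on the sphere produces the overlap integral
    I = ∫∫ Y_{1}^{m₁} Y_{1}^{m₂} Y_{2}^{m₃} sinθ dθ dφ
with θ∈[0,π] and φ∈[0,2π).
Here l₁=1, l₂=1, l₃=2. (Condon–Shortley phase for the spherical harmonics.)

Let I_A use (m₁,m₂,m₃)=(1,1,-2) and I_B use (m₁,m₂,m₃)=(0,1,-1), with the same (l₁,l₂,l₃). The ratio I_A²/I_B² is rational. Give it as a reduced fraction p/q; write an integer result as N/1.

Same 1,1,2: normalisation and zero-m 3j drop out of the ratio.
A: Δ: 0! 2! 2! / 5! → 1/30; sum: t=0:+1/4 = 1/4; 3j²(1 1 2; 1 1 -2) = Δ·Π!·Σ² = 1/5  (sign +1)
B: Δ: 0! 2! 2! / 5! → 1/30; sum: t=0:+1/2 = 1/2; 3j²(1 1 2; 0 1 -1) = Δ·Π!·Σ² = 1/10  (sign -1)
I_A²/I_B² = (1/5)/(1/10) = 2/1

2/1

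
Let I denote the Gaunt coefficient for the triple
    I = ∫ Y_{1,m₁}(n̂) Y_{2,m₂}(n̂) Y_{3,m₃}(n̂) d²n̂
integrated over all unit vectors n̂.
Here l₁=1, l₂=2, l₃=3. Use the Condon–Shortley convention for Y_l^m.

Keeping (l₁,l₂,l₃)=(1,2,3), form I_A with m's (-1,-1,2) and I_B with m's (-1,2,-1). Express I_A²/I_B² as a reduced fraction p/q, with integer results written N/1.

Same 1,2,3: normalisation and zero-m 3j drop out of the ratio.
A: Δ: 0! 2! 4! / 7! → 1/105; sum: t=0:+1/12 = 1/12; 3j²(1 2 3; -1 -1 2) = Δ·Π!·Σ² = 2/21  (sign -1)
B: Δ: 0! 2! 4! / 7! → 1/105; sum: t=0:+1/48 = 1/48; 3j²(1 2 3; -1 2 -1) = Δ·Π!·Σ² = 1/105  (sign +1)
I_A²/I_B² = (2/21)/(1/105) = 10/1

10/1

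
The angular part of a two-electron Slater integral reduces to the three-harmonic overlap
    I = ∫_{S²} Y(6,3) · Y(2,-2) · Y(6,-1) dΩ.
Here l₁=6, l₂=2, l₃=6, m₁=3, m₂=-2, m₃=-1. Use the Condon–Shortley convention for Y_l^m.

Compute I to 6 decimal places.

0.177674

Checks pass: Σm=0; 14 even; l₃=6∈[4,8].
(2·6+1)(2·2+1)(2·6+1) = 845
Δ: 2! 10! 2! / 15! → 1/90090
sum: t=0:+1/69120 t=1:−1/14400 t=2:+1/69120 = -7/172800
3j²(6 2 6; 0 0 0) = Δ·Π!·Σ² = 14/715  (sign -1)
sum: t=0:+1/120960 = 1/120960
3j²(6 2 6; 3 -2 -1) = Δ·Π!·Σ² = 24/1001  (sign -1)
combine: 4πI² = 845·14/715·24/1001 = 48/121
take √, sign +1: I = 0.17767364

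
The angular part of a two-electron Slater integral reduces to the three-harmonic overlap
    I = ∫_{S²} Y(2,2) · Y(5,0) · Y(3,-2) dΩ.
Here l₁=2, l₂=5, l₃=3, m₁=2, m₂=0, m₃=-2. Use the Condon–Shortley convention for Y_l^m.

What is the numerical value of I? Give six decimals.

Checks pass: Σm=0; 10 even; l₃=3∈[3,7].
(2·2+1)(2·5+1)(2·3+1) = 385
Δ: 4! 0! 6! / 11! → 1/2310
sum: t=2:+1/144 = 1/144
3j²(2 5 3; 0 0 0) = Δ·Π!·Σ² = 10/231  (sign -1)
sum: t=0:+1/2880 = 1/2880
3j²(2 5 3; 2 0 -2) = Δ·Π!·Σ² = 1/462  (sign -1)
combine: 4πI² = 385·10/231·1/462 = 25/693
take √, sign +1: I = 0.05357948

0.053579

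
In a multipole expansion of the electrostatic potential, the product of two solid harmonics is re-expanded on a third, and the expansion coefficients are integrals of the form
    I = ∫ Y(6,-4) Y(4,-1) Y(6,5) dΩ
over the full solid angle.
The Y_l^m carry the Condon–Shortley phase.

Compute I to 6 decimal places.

0.047465

Rules hold: Σm=0, L=16 even, 2≤6≤10.
N = 13·9·13 = 1521
Δ = 4!·8!·4!/17! = 1/15315300
Racah Σ t=0..4: t=0:+1/829440 t=1:−1/25920 t=2:+1/9216 t=3:−1/25920 t=4:+1/829440 = 7/207360
⇒ 3j(6 4 6; 0 0 0)² = 28/2431, sgn +1
Racah Σ t=2..3: t=2:+1/967680 t=3:−1/725760 = -1/2903040
⇒ 3j(6 4 6; -4 -1 5)² = 5/3094, sgn +1
4πI² = N·(3j₀)²·(3jₘ)² = 90/3179
I = +1·√(0.0283108/4π) = 0.04746473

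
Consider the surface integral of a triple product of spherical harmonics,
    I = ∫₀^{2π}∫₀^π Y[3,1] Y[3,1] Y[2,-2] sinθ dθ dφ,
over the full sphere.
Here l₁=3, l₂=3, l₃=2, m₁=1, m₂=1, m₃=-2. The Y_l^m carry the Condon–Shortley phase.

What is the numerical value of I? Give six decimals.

Checks pass: Σm=0; 8 even; l₃=2∈[0,6].
(2·3+1)(2·3+1)(2·2+1) = 245
Δ: 4! 2! 2! / 9! → 1/3780
sum: t=1:−1/24 t=2:+1/4 t=3:−1/24 = 1/6
3j²(3 3 2; 0 0 0) = Δ·Π!·Σ² = 4/105  (sign +1)
sum: t=2:+1/16 = 1/16
3j²(3 3 2; 1 1 -2) = Δ·Π!·Σ² = 2/35  (sign +1)
combine: 4πI² = 245·4/105·2/35 = 8/15
take √, sign +1: I = 0.20601291

0.206013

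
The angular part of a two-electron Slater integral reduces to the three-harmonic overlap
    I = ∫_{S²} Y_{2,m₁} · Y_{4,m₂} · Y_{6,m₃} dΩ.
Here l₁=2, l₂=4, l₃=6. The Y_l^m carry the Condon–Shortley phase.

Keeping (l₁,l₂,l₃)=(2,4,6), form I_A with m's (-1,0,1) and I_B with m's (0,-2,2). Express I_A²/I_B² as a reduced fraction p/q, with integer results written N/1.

25/24

l's match ⇒ only the (l;m) 3-j factors differ between A and B.
A: triangle coeff Δ(2,4,6) = 1/6435; Σ_t [0,0]: t=0:+1/3456 = 1/3456; (3j)²=35/1287 [(2 4 6; -1 0 1)], sign=-1
B: triangle coeff Δ(2,4,6) = 1/6435; Σ_t [0,0]: t=0:+1/5760 = 1/5760; (3j)²=56/2145 [(2 4 6; 0 -2 2)], sign=+1
I_A²/I_B² = (35/1287)/(56/2145) = 25/24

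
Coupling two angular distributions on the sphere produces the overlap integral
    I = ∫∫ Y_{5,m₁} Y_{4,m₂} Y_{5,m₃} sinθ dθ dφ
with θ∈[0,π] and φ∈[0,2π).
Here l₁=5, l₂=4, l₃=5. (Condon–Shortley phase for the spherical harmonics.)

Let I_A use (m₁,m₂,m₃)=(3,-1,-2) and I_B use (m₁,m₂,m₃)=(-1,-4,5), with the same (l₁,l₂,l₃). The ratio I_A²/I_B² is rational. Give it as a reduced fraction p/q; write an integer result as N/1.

l's match ⇒ only the (l;m) 3-j factors differ between A and B.
A: triangle coeff Δ(5,4,5) = 1/3153150; Σ_t [0,2]: t=0:+1/6912 t=1:−1/2880 t=2:+1/17280 = -1/6912; (3j)²=5/429 [(5 4 5; 3 -1 -2)], sign=+1
B: triangle coeff Δ(5,4,5) = 1/3153150; Σ_t [0,0]: t=0:+1/414720 = 1/414720; (3j)²=2/429 [(5 4 5; -1 -4 5)], sign=+1
I_A²/I_B² = (5/429)/(2/429) = 5/2

5/2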